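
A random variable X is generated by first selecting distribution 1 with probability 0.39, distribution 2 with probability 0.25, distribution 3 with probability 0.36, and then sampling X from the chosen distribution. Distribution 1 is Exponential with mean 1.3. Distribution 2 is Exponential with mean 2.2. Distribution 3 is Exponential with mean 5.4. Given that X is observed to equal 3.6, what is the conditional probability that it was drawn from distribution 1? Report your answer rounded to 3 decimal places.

Likelihoods f(3.6 | ·): 1: 0.0482386; 2: 0.088494; 3: 0.0950772.
Posterior ∝ prior × likelihood. Numerator for 1: 0.39·0.0482386 = 0.0188131.
Normalizing constant: 0.39·0.0482386 + 0.25·0.088494 + 0.36·0.0950772 = 0.0751644.
P(1 | observation) = 0.0188131 / 0.0751644 = 0.250292.

0.250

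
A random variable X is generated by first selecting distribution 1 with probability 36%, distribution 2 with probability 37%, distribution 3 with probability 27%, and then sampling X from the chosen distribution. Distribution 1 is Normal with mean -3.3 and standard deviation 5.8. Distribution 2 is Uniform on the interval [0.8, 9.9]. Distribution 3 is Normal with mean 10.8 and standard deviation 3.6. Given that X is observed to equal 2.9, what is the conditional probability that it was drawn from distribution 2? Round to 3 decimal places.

0.709

Likelihoods f(2.9 | ·): 1: 0.0388464; 2: 0.10989; 3: 0.00997508.
Posterior ∝ prior × likelihood. Numerator for 2: 0.37·0.10989 = 0.0406593.
Normalizing constant: 0.36·0.0388464 + 0.37·0.10989 + 0.27·0.00997508 = 0.0573373.
P(2 | observation) = 0.0406593 / 0.0573373 = 0.709125.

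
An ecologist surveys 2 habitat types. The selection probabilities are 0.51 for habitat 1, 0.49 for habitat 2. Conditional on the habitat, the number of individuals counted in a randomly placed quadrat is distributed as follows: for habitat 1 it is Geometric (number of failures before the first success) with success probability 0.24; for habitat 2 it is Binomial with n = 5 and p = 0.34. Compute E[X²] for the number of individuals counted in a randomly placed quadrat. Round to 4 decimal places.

13.8092

For each component E[X²] = Var + (mean)², giving 1: 23.2222; 2: 4.012.
Overall E[X²] = 0.51·23.2222 + 0.49·4.012 = 13.8092.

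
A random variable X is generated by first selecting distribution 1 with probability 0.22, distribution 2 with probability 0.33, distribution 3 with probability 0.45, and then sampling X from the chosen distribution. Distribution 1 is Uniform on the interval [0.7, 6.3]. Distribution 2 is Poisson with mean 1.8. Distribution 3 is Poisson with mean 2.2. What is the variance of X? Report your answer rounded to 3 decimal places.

Per component, 1: μ=3.5, E[X²]=14.8633; 2: μ=1.8, E[X²]=5.04; 3: μ=2.2, E[X²]=7.04.
E[X] = 0.22·3.5 + 0.33·1.8 + 0.45·2.2 = 2.354.
E[X²] = 0.22·14.8633 + 0.33·5.04 + 0.45·7.04 = 8.10113.
Var(X) = E[X²] − (E[X])² = 8.10113 − 5.54132 = 2.55982.

2.560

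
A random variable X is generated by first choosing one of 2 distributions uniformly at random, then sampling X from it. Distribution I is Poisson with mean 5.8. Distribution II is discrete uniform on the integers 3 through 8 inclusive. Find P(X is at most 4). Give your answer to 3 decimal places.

0.323

Conditional on each component, P(X ≤ 4): I: 0.312718; II: 0.333333.
By total probability, P(X ≤ 4) = 0.5·0.312718 + 0.5·0.333333 = 0.323026.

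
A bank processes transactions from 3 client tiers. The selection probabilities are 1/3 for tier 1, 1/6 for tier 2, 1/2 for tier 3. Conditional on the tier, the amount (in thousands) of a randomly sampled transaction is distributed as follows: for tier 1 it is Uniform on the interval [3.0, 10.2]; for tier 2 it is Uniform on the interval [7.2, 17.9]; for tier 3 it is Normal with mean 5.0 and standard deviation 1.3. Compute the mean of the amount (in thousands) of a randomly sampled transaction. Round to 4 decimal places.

6.7917

Component means — 1: 6.6; 2: 12.55; 3: 5.
E[X] = 0.333333·6.6 + 0.166667·12.55 + 0.5·5 = 6.79167.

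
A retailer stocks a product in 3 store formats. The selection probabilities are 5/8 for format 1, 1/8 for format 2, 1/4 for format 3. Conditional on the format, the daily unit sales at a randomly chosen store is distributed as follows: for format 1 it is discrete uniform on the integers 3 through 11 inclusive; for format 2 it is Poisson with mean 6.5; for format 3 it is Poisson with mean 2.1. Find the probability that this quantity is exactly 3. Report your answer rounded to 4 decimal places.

Conditional on each format, P(X = 3): 1: 0.111111; 2: 0.0688137; 3: 0.189011.
By total probability, P(X = 3) = 0.625·0.111111 + 0.125·0.0688137 + 0.25·0.189011 = 0.125299.

0.1253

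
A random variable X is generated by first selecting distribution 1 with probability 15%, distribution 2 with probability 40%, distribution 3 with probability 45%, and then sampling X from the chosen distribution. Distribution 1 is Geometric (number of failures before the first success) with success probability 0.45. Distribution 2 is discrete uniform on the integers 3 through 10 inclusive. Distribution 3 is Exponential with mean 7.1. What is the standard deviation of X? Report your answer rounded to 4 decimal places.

Per component, 1: μ=1.22222, E[X²]=4.20988; 2: μ=6.5, E[X²]=47.5; 3: μ=7.1, E[X²]=100.82.
E[X] = 0.15·1.22222 + 0.4·6.5 + 0.45·7.1 = 5.97833.
E[X²] = 0.15·4.20988 + 0.4·47.5 + 0.45·100.82 = 65.0005.
Var(X) = E[X²] − (E[X])² = 65.0005 − 35.7405 = 29.26.
SD(X) = √29.26 = 5.40925.

5.4093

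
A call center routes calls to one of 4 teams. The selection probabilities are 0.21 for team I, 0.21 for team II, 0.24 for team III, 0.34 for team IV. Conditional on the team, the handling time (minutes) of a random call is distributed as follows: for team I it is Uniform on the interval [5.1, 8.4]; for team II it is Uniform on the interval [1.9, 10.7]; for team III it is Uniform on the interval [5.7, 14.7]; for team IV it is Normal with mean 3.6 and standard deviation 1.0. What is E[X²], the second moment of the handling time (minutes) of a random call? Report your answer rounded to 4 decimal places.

50.7848

For each component E[X²] = Var + (mean)², giving I: 46.47; II: 46.1433; III: 110.79; IV: 13.96.
Overall E[X²] = 0.21·46.47 + 0.21·46.1433 + 0.24·110.79 + 0.34·13.96 = 50.7848.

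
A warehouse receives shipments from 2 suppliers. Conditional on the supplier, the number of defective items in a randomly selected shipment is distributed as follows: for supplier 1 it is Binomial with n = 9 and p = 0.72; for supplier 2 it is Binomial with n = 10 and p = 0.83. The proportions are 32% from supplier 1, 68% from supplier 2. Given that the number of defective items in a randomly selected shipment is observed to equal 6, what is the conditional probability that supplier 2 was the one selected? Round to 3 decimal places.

0.322

Likelihoods P(X=6 | ·): 1: 0.256891; 2: 0.0573434.
Posterior ∝ prior × likelihood. Numerator for 2: 0.68·0.0573434 = 0.0389935.
Normalizing constant: 0.32·0.256891 + 0.68·0.0573434 = 0.121199.
P(2 | observation) = 0.0389935 / 0.121199 = 0.321733.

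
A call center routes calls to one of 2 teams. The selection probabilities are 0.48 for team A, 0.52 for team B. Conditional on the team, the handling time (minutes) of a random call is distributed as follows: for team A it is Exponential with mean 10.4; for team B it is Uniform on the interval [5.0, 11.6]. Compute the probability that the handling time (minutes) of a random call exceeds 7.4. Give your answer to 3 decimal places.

Conditional on each team, P(X > 7.4): A: 0.490888; B: 0.636364.
By total probability, P(X > 7.4) = 0.48·0.490888 + 0.52·0.636364 = 0.566536.

0.567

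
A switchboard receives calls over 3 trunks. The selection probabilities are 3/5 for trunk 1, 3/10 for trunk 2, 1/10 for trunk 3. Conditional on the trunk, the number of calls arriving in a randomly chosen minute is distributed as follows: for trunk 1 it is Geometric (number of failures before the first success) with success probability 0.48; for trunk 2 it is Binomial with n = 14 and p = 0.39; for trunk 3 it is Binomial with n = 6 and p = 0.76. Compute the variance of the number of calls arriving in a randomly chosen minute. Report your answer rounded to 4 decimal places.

6.6603

Per component, 1: μ=1.08333, E[X²]=3.43056; 2: μ=5.46, E[X²]=33.1422; 3: μ=4.56, E[X²]=21.888.
E[X] = 0.6·1.08333 + 0.3·5.46 + 0.1·4.56 = 2.744.
E[X²] = 0.6·3.43056 + 0.3·33.1422 + 0.1·21.888 = 14.1898.
Var(X) = E[X²] − (E[X])² = 14.1898 − 7.52954 = 6.66026.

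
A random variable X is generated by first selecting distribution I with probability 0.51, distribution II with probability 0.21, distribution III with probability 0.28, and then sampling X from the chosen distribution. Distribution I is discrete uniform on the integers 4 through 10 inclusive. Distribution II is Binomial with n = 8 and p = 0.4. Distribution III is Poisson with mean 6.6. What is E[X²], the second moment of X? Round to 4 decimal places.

For each component E[X²] = Var + (mean)², giving I: 53; II: 12.16; III: 50.16.
Overall E[X²] = 0.51·53 + 0.21·12.16 + 0.28·50.16 = 43.6284.

43.6284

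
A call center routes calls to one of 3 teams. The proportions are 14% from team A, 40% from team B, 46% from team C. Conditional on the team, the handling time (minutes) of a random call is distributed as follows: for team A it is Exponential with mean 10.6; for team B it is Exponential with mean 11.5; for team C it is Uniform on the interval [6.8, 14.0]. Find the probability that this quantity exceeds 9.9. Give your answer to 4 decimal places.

Conditional on each team, P(X > 9.9): A: 0.392993; B: 0.422794; C: 0.569444.
By total probability, P(X > 9.9) = 0.14·0.392993 + 0.4·0.422794 + 0.46·0.569444 = 0.486081.

0.4861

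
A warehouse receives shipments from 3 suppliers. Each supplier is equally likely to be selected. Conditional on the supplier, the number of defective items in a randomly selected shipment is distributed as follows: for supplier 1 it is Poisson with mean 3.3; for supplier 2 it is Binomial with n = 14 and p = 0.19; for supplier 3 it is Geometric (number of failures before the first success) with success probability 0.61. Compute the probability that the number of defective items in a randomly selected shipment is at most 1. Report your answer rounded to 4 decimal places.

Conditional on each supplier, P(X ≤ 1): 1: 0.158598; 2: 0.2242; 3: 0.8479.
By total probability, P(X ≤ 1) = 0.333333·0.158598 + 0.333333·0.2242 + 0.333333·0.8479 = 0.410232.

0.4102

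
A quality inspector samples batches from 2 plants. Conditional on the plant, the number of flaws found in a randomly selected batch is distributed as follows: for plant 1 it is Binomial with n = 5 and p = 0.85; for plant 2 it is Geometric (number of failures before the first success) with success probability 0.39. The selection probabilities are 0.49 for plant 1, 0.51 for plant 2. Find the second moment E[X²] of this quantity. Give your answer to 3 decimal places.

For each component E[X²] = Var + (mean)², giving 1: 18.7; 2: 6.45694.
Overall E[X²] = 0.49·18.7 + 0.51·6.45694 = 12.456.

12.456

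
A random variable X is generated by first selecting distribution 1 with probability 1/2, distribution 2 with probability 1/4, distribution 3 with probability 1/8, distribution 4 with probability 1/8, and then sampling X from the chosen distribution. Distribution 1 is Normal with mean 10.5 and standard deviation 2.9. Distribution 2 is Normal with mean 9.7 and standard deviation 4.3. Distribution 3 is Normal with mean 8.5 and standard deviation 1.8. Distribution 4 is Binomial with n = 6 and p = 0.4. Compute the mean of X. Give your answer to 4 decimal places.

Component means — 1: 10.5; 2: 9.7; 3: 8.5; 4: 2.4.
E[X] = 0.5·10.5 + 0.25·9.7 + 0.125·8.5 + 0.125·2.4 = 9.0375.

9.0375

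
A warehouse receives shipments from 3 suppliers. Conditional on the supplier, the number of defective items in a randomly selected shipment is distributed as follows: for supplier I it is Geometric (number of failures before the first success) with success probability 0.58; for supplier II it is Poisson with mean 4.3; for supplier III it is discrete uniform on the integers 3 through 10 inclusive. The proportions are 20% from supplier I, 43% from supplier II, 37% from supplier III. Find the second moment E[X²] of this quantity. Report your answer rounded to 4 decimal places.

27.7293

For each component E[X²] = Var + (mean)², giving I: 1.77289; II: 22.79; III: 47.5.
Overall E[X²] = 0.2·1.77289 + 0.43·22.79 + 0.37·47.5 = 27.7293.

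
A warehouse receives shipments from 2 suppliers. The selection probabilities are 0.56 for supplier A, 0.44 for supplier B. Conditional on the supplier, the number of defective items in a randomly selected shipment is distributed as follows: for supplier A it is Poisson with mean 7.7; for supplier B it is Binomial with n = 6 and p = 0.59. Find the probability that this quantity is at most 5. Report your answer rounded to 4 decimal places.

Conditional on each supplier, P(X ≤ 5): A: 0.220287; B: 0.957819.
By total probability, P(X ≤ 5) = 0.56·0.220287 + 0.44·0.957819 = 0.544801.

0.5448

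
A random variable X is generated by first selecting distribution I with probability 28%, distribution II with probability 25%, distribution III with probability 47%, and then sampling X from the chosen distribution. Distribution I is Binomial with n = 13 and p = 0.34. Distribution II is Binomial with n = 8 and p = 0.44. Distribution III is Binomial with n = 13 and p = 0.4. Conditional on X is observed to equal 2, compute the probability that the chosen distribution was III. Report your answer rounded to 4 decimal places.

0.2385

Likelihoods P(X=2 | ·): I: 0.0933331; II: 0.167183; III: 0.0452771.
Posterior ∝ prior × likelihood. Numerator for III: 0.47·0.0452771 = 0.0212802.
Normalizing constant: 0.28·0.0933331 + 0.25·0.167183 + 0.47·0.0452771 = 0.0892092.
P(III | observation) = 0.0212802 / 0.0892092 = 0.238543.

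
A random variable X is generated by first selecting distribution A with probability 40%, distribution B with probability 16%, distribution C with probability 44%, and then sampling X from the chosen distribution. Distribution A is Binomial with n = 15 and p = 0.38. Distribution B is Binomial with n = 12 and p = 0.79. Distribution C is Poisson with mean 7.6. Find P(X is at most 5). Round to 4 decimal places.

Conditional on each component, P(X ≤ 5): A: 0.466528; B: 0.0052119; C: 0.230681.
By total probability, P(X ≤ 5) = 0.4·0.466528 + 0.16·0.0052119 + 0.44·0.230681 = 0.288945.

0.2889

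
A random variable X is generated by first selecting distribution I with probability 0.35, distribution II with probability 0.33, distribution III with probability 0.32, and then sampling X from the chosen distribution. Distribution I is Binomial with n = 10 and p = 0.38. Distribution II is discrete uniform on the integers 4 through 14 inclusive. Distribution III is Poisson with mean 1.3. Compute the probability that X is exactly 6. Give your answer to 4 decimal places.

0.0633

Conditional on each component, P(X = 6): I: 0.0934303; II: 0.0909091; III: 0.00182703.
By total probability, P(X = 6) = 0.35·0.0934303 + 0.33·0.0909091 + 0.32·0.00182703 = 0.0632852.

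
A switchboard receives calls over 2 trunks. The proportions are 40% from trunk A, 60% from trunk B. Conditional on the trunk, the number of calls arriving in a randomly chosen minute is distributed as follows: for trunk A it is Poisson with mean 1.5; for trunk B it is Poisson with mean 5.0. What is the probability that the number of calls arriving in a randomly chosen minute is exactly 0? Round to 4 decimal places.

Conditional on each trunk, P(X = 0): A: 0.22313; B: 0.00673795.
By total probability, P(X = 0) = 0.4·0.22313 + 0.6·0.00673795 = 0.0932948.

0.0933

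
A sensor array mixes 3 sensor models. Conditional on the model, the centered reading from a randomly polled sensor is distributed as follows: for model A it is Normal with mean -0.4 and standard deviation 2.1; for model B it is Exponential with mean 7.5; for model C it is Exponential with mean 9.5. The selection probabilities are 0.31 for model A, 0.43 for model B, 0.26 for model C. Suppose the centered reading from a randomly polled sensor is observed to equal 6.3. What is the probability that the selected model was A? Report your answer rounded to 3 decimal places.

0.009

Likelihoods f(6.3 | ·): A: 0.00117036; B: 0.0575614; C: 0.0542339.
Posterior ∝ prior × likelihood. Numerator for A: 0.31·0.00117036 = 0.000362811.
Normalizing constant: 0.31·0.00117036 + 0.43·0.0575614 + 0.26·0.0542339 = 0.039215.
P(A | observation) = 0.000362811 / 0.039215 = 0.00925184.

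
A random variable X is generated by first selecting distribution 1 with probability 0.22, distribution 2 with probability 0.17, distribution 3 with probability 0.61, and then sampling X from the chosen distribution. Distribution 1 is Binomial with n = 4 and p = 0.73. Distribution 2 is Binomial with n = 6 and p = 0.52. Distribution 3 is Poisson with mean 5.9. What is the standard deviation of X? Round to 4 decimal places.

2.4539

Per component, 1: μ=2.92, E[X²]=9.3148; 2: μ=3.12, E[X²]=11.232; 3: μ=5.9, E[X²]=40.71.
E[X] = 0.22·2.92 + 0.17·3.12 + 0.61·5.9 = 4.7718.
E[X²] = 0.22·9.3148 + 0.17·11.232 + 0.61·40.71 = 28.7918.
Var(X) = E[X²] − (E[X])² = 28.7918 − 22.7701 = 6.02172.
SD(X) = √6.02172 = 2.45392.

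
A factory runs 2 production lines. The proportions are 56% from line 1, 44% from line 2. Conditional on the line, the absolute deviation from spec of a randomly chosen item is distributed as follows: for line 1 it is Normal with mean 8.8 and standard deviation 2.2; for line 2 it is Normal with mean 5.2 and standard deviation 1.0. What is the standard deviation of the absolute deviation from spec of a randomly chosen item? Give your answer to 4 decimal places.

2.5187

Per component, 1: μ=8.8, E[X²]=82.28; 2: μ=5.2, E[X²]=28.04.
E[X] = 0.56·8.8 + 0.44·5.2 = 7.216.
E[X²] = 0.56·82.28 + 0.44·28.04 = 58.4144.
Var(X) = E[X²] − (E[X])² = 58.4144 − 52.0707 = 6.34374.
SD(X) = √6.34374 = 2.51868.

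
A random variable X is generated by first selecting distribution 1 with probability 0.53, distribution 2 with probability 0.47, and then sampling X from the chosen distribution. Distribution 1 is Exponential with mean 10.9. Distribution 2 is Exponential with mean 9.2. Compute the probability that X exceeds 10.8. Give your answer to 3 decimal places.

0.342

Conditional on each component, P(X > 10.8): 1: 0.37127; 2: 0.309155.
By total probability, P(X > 10.8) = 0.53·0.37127 + 0.47·0.309155 = 0.342076.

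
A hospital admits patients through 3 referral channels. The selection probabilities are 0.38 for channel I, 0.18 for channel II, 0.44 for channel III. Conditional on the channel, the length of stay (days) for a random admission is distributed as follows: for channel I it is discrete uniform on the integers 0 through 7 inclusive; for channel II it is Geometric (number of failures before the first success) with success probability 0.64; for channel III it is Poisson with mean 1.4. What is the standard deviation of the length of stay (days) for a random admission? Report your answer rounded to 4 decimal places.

2.0377

Per component, I: μ=3.5, E[X²]=17.5; II: μ=0.5625, E[X²]=1.19531; III: μ=1.4, E[X²]=3.36.
E[X] = 0.38·3.5 + 0.18·0.5625 + 0.44·1.4 = 2.04725.
E[X²] = 0.38·17.5 + 0.18·1.19531 + 0.44·3.36 = 8.34356.
Var(X) = E[X²] − (E[X])² = 8.34356 − 4.19123 = 4.15232.
SD(X) = √4.15232 = 2.03773.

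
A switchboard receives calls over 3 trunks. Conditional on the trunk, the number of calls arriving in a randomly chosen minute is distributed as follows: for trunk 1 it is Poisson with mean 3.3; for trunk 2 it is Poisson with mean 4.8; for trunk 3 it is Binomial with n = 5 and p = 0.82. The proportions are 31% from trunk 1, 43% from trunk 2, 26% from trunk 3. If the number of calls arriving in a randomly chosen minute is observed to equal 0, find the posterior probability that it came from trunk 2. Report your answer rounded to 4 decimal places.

Likelihoods P(X=0 | ·): 1: 0.0368832; 2: 0.00822975; 3: 0.000188957.
Posterior ∝ prior × likelihood. Numerator for 2: 0.43·0.00822975 = 0.00353879.
Normalizing constant: 0.31·0.0368832 + 0.43·0.00822975 + 0.26·0.000188957 = 0.0150217.
P(2 | observation) = 0.00353879 / 0.0150217 = 0.235579.

0.2356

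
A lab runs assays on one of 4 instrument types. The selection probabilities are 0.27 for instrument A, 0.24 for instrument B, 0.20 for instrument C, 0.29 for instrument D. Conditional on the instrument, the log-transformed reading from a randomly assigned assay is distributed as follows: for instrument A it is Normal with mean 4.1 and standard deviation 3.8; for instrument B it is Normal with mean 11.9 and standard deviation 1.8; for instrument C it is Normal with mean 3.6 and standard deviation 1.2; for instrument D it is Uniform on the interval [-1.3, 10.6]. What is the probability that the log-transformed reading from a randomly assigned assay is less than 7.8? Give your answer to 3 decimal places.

0.650

Conditional on each instrument, P(X < 7.8): A: 0.834893; B: 0.0113699; C: 0.999767; D: 0.764706.
By total probability, P(X < 7.8) = 0.27·0.834893 + 0.24·0.0113699 + 0.2·0.999767 + 0.29·0.764706 = 0.649868.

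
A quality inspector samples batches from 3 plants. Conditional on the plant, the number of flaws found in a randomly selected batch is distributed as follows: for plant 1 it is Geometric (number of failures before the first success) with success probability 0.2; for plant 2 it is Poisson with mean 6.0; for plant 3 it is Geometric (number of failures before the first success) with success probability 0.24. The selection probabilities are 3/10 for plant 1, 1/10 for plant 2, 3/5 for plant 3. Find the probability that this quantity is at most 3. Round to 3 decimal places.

0.592

Conditional on each plant, P(X ≤ 3): 1: 0.5904; 2: 0.151204; 3: 0.666378.
By total probability, P(X ≤ 3) = 0.3·0.5904 + 0.1·0.151204 + 0.6·0.666378 = 0.592067.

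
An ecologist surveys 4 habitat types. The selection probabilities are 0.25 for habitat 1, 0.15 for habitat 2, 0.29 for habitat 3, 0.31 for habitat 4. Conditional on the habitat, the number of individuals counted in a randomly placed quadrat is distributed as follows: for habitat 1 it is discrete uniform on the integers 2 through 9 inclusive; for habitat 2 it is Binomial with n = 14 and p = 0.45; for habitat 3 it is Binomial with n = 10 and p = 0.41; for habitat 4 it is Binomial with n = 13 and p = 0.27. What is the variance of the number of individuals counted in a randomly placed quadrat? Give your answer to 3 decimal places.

4.405

Per component, 1: μ=5.5, E[X²]=35.5; 2: μ=6.3, E[X²]=43.155; 3: μ=4.1, E[X²]=19.229; 4: μ=3.51, E[X²]=14.8824.
E[X] = 0.25·5.5 + 0.15·6.3 + 0.29·4.1 + 0.31·3.51 = 4.5971.
E[X²] = 0.25·35.5 + 0.15·43.155 + 0.29·19.229 + 0.31·14.8824 = 25.5382.
Var(X) = E[X²] − (E[X])² = 25.5382 − 21.1333 = 4.40488.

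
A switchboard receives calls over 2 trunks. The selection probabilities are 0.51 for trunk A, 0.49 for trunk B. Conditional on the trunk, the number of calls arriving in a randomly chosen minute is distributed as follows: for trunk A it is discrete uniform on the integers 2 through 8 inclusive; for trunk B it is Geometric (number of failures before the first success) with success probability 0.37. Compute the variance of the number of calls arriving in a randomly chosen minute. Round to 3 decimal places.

7.012

Per component, A: μ=5, E[X²]=29; B: μ=1.7027, E[X²]=7.5011.
E[X] = 0.51·5 + 0.49·1.7027 = 3.38432.
E[X²] = 0.51·29 + 0.49·7.5011 = 18.4655.
Var(X) = E[X²] − (E[X])² = 18.4655 − 11.4537 = 7.01189.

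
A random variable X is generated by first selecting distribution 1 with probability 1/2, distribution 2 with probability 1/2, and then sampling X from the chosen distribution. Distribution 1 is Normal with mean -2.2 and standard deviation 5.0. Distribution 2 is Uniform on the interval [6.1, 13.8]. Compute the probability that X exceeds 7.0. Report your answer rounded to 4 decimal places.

Conditional on each component, P(X > 7.0): 1: 0.0328841; 2: 0.883117.
By total probability, P(X > 7.0) = 0.5·0.0328841 + 0.5·0.883117 = 0.458001.

0.4580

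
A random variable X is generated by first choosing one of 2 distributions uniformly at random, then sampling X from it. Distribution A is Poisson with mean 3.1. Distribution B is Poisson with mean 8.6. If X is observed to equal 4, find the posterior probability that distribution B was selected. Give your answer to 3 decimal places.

0.195

Likelihoods P(X=4 | ·): A: 0.17335; B: 0.0419614.
Posterior ∝ prior × likelihood. Numerator for B: 0.5·0.0419614 = 0.0209807.
Normalizing constant: 0.5·0.17335 + 0.5·0.0419614 = 0.107655.
P(B | observation) = 0.0209807 / 0.107655 = 0.194887.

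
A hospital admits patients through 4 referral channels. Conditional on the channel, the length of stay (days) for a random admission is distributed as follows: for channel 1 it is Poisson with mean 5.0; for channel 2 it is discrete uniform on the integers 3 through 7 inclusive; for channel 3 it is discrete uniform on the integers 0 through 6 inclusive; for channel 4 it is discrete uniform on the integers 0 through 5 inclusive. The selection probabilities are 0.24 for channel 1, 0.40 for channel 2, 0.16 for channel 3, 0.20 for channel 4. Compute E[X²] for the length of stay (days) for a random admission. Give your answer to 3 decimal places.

21.913

For each component E[X²] = Var + (mean)², giving 1: 30; 2: 27; 3: 13; 4: 9.16667.
Overall E[X²] = 0.24·30 + 0.4·27 + 0.16·13 + 0.2·9.16667 = 21.9133.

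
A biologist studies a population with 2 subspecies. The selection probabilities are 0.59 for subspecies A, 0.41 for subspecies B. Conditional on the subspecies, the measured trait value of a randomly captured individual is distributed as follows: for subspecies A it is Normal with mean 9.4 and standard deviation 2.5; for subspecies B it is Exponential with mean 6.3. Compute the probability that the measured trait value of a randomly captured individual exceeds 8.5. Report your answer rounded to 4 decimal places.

0.4843

Conditional on each subspecies, P(X > 8.5): A: 0.640576; B: 0.259446.
By total probability, P(X > 8.5) = 0.59·0.640576 + 0.41·0.259446 = 0.484313.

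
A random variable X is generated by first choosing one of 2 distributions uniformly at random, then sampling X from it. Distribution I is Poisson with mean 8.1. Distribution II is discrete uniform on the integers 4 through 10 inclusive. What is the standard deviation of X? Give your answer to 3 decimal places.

Per component, I: μ=8.1, E[X²]=73.71; II: μ=7, E[X²]=53.
E[X] = 0.5·8.1 + 0.5·7 = 7.55.
E[X²] = 0.5·73.71 + 0.5·53 = 63.355.
Var(X) = E[X²] − (E[X])² = 63.355 − 57.0025 = 6.3525.
SD(X) = √6.3525 = 2.52042.

2.520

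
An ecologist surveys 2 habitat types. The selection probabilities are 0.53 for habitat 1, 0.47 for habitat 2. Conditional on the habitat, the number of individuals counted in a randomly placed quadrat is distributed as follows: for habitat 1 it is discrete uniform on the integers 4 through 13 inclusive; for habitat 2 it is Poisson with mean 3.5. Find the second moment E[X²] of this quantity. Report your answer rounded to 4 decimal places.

For each component E[X²] = Var + (mean)², giving 1: 80.5; 2: 15.75.
Overall E[X²] = 0.53·80.5 + 0.47·15.75 = 50.0675.

50.0675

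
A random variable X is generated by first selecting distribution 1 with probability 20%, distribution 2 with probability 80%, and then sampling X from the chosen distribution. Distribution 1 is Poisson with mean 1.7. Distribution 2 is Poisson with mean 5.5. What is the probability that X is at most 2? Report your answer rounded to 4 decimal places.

0.2221

Conditional on each component, P(X ≤ 2): 1: 0.757223; 2: 0.0883764.
By total probability, P(X ≤ 2) = 0.2·0.757223 + 0.8·0.0883764 = 0.222146.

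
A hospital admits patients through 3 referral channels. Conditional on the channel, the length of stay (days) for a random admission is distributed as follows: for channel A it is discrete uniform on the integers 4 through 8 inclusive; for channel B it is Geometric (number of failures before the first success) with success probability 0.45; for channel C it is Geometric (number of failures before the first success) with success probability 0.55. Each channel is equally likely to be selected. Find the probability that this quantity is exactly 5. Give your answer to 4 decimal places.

0.0776

Conditional on each channel, P(X = 5): A: 0.2; B: 0.0226478; C: 0.010149.
By total probability, P(X = 5) = 0.333333·0.2 + 0.333333·0.0226478 + 0.333333·0.010149 = 0.0775989.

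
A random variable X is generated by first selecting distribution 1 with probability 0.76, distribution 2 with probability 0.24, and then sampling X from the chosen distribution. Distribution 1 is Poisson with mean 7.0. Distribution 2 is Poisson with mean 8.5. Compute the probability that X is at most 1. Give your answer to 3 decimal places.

0.006

Conditional on each component, P(X ≤ 1): 1: 0.00729506; 2: 0.00193295.
By total probability, P(X ≤ 1) = 0.76·0.00729506 + 0.24·0.00193295 = 0.00600815.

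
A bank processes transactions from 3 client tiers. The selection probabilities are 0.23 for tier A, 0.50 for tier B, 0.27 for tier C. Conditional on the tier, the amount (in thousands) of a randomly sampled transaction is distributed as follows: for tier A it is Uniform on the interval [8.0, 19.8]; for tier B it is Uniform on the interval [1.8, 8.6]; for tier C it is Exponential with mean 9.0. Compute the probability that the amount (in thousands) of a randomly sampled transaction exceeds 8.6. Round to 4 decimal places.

0.3221

Conditional on each tier, P(X > 8.6): A: 0.949153; B: 0; C: 0.384598.
By total probability, P(X > 8.6) = 0.23·0.949153 + 0.5·0 + 0.27·0.384598 = 0.322147.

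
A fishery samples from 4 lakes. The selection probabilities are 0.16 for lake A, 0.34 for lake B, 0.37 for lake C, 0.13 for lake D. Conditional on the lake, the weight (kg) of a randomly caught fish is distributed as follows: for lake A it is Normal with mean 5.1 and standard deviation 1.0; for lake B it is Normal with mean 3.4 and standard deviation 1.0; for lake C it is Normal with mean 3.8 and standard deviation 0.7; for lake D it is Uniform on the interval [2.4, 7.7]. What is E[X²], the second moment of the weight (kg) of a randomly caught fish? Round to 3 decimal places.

For each component E[X²] = Var + (mean)², giving A: 27.01; B: 12.56; C: 14.93; D: 27.8433.
Overall E[X²] = 0.16·27.01 + 0.34·12.56 + 0.37·14.93 + 0.13·27.8433 = 17.7357.

17.736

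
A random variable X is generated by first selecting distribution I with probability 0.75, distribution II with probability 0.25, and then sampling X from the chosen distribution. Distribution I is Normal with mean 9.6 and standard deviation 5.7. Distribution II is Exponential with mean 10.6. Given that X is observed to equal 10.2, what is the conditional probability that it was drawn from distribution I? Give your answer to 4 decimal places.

0.8528

Likelihoods f(10.2 | ·): I: 0.0696032; II: 0.0360403.
Posterior ∝ prior × likelihood. Numerator for I: 0.75·0.0696032 = 0.0522024.
Normalizing constant: 0.75·0.0696032 + 0.25·0.0360403 = 0.0612125.
P(I | observation) = 0.0522024 / 0.0612125 = 0.852807.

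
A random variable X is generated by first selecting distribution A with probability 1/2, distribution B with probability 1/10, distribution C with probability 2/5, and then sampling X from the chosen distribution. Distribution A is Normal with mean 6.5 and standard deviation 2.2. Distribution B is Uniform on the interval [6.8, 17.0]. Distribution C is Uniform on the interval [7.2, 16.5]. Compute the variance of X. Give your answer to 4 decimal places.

13.3526

Per component, A: μ=6.5, E[X²]=47.09; B: μ=11.9, E[X²]=150.28; C: μ=11.85, E[X²]=147.63.
E[X] = 0.5·6.5 + 0.1·11.9 + 0.4·11.85 = 9.18.
E[X²] = 0.5·47.09 + 0.1·150.28 + 0.4·147.63 = 97.625.
Var(X) = E[X²] − (E[X])² = 97.625 − 84.2724 = 13.3526.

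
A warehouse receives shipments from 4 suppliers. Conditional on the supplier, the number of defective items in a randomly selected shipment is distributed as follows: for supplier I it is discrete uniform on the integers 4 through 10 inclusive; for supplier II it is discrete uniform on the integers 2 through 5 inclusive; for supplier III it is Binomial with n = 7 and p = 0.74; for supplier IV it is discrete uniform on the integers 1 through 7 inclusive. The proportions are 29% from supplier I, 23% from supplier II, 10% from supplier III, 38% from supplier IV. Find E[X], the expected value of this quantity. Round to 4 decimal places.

4.8730

Component means — I: 7; II: 3.5; III: 5.18; IV: 4.
E[X] = 0.29·7 + 0.23·3.5 + 0.1·5.18 + 0.38·4 = 4.873.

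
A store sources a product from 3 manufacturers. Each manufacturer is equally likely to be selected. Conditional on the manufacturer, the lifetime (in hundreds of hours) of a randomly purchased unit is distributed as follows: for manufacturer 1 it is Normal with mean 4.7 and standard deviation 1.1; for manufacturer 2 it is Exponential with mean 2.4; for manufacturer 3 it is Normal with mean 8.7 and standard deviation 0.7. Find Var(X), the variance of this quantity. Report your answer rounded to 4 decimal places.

Per component, 1: μ=4.7, E[X²]=23.3; 2: μ=2.4, E[X²]=11.52; 3: μ=8.7, E[X²]=76.18.
E[X] = 0.333333·4.7 + 0.333333·2.4 + 0.333333·8.7 = 5.26667.
E[X²] = 0.333333·23.3 + 0.333333·11.52 + 0.333333·76.18 = 37.
Var(X) = E[X²] − (E[X])² = 37 − 27.7378 = 9.26222.

9.2622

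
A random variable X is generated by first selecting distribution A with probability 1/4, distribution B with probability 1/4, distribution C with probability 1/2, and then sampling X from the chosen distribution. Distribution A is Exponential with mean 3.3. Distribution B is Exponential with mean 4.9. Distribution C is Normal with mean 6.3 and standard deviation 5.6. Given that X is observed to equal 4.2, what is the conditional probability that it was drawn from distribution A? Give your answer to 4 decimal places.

0.2789

Likelihoods f(4.2 | ·): A: 0.0848687; B: 0.0866067; C: 0.0664027.
Posterior ∝ prior × likelihood. Numerator for A: 0.25·0.0848687 = 0.0212172.
Normalizing constant: 0.25·0.0848687 + 0.25·0.0866067 + 0.5·0.0664027 = 0.0760702.
P(A | observation) = 0.0212172 / 0.0760702 = 0.278916.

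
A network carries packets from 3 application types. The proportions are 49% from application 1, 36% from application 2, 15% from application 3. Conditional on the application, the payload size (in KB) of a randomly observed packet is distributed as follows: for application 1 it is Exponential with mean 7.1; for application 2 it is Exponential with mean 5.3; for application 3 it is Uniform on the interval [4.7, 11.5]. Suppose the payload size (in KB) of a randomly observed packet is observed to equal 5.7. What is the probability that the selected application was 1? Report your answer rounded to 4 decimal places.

Likelihoods f(5.7 | ·): 1: 0.0631078; 2: 0.0643654; 3: 0.147059.
Posterior ∝ prior × likelihood. Numerator for 1: 0.49·0.0631078 = 0.0309228.
Normalizing constant: 0.49·0.0631078 + 0.36·0.0643654 + 0.15·0.147059 = 0.0761532.
P(1 | observation) = 0.0309228 / 0.0761532 = 0.406061.

0.4061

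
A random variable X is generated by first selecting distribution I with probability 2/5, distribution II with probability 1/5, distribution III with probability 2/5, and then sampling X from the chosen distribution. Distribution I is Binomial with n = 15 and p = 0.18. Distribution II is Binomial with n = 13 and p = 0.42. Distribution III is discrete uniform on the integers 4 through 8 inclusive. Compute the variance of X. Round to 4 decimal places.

Per component, I: μ=2.7, E[X²]=9.504; II: μ=5.46, E[X²]=32.9784; III: μ=6, E[X²]=38.
E[X] = 0.4·2.7 + 0.2·5.46 + 0.4·6 = 4.572.
E[X²] = 0.4·9.504 + 0.2·32.9784 + 0.4·38 = 25.5973.
Var(X) = E[X²] − (E[X])² = 25.5973 − 20.9032 = 4.6941.

4.6941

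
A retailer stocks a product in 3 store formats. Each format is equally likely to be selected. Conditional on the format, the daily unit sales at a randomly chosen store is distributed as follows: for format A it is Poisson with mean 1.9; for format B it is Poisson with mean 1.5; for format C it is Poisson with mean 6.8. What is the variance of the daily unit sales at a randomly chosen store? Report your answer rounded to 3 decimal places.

Per component, A: μ=1.9, E[X²]=5.51; B: μ=1.5, E[X²]=3.75; C: μ=6.8, E[X²]=53.04.
E[X] = 0.333333·1.9 + 0.333333·1.5 + 0.333333·6.8 = 3.4.
E[X²] = 0.333333·5.51 + 0.333333·3.75 + 0.333333·53.04 = 20.7667.
Var(X) = E[X²] − (E[X])² = 20.7667 − 11.56 = 9.20667.

9.207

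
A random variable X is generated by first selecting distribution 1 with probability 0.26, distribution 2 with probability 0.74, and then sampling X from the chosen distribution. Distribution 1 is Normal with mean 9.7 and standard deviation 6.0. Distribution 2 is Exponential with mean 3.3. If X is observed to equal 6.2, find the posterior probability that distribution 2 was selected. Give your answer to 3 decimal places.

Likelihoods f(6.2 | ·): 1: 0.0560878; 2: 0.0462955.
Posterior ∝ prior × likelihood. Numerator for 2: 0.74·0.0462955 = 0.0342587.
Normalizing constant: 0.26·0.0560878 + 0.74·0.0462955 = 0.0488415.
P(2 | observation) = 0.0342587 / 0.0488415 = 0.701425.

0.701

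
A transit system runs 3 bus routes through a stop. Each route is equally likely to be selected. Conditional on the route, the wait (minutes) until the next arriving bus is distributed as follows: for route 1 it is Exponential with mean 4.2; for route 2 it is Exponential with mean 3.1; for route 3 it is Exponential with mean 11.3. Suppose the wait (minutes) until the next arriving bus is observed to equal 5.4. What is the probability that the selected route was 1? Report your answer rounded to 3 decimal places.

0.371

Likelihoods f(5.4 | ·): 1: 0.0658222; 2: 0.05651; 3: 0.054876.
Posterior ∝ prior × likelihood. Numerator for 1: 0.333333·0.0658222 = 0.0219407.
Normalizing constant: 0.333333·0.0658222 + 0.333333·0.05651 + 0.333333·0.054876 = 0.0590694.
P(1 | observation) = 0.0219407 / 0.0590694 = 0.37144.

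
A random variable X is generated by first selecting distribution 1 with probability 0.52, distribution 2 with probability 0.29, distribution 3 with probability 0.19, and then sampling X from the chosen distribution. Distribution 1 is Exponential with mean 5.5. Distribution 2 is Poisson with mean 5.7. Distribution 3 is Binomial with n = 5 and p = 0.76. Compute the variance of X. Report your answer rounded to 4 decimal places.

18.0468

Per component, 1: μ=5.5, E[X²]=60.5; 2: μ=5.7, E[X²]=38.19; 3: μ=3.8, E[X²]=15.352.
E[X] = 0.52·5.5 + 0.29·5.7 + 0.19·3.8 = 5.235.
E[X²] = 0.52·60.5 + 0.29·38.19 + 0.19·15.352 = 45.452.
Var(X) = E[X²] − (E[X])² = 45.452 − 27.4052 = 18.0468.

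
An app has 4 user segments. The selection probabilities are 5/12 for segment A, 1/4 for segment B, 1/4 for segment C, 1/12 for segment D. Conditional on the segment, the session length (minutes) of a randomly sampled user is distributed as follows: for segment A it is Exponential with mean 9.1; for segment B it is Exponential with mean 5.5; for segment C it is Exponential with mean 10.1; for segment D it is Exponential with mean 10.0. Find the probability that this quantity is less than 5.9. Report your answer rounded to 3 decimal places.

0.511

Conditional on each segment, P(X < 5.9): A: 0.477093; B: 0.657926; C: 0.442425; D: 0.445673.
By total probability, P(X < 5.9) = 0.416667·0.477093 + 0.25·0.657926 + 0.25·0.442425 + 0.0833333·0.445673 = 0.511016.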